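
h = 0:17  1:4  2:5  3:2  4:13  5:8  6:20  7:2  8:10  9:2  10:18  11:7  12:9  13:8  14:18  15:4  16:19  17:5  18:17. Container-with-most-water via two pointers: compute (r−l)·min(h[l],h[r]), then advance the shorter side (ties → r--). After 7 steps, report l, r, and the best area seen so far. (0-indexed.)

l=5, r=16, best area=306

l=0 r=18: min(17,17)*18=306 best=306 *, r--
l=0 r=17: min(17,5)*17=85 best=306, r--
l=0 r=16: min(17,19)*16=272 best=306, l++
l=1 r=16: min(4,19)*15=60 best=306, l++
l=2 r=16: min(5,19)*14=70 best=306, l++
l=3 r=16: min(2,19)*13=26 best=306, l++
l=4 r=16: min(13,19)*12=156 best=306, l++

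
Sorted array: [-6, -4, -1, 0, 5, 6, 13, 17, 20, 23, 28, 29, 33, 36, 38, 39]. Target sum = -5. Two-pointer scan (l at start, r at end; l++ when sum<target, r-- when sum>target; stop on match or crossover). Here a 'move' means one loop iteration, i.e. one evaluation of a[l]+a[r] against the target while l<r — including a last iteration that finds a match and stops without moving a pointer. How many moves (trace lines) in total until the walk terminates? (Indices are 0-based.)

l=0 r=15: -6+39=33 >-5, r--
l=0 r=14: -6+38=32 >-5, r--
l=0 r=13: -6+36=30 >-5, r--
l=0 r=12: -6+33=27 >-5, r--
l=0 r=11: -6+29=23 >-5, r--
l=0 r=10: -6+28=22 >-5, r--
l=0 r=9: -6+23=17 >-5, r--
l=0 r=8: -6+20=14 >-5, r--
l=0 r=7: -6+17=11 >-5, r--
l=0 r=6: -6+13=7 >-5, r--
l=0 r=5: -6+6=0 >-5, r--
l=0 r=4: -6+5=-1 >-5, r--
l=0 r=3: -6+0=-6 <-5, l++
l=1 r=3: -4+0=-4 >-5, r--
l=1 r=2: -4+-1=-5, found

15 moves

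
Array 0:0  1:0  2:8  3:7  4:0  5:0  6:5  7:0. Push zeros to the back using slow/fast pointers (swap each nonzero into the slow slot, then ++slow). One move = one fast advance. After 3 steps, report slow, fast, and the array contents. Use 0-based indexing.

slow=0 fast=0: a[fast]=0, fast++
slow=0 fast=1: a[fast]=0, fast++
slow=0 fast=2: a[fast]=8≠0 swap→a[0]=8, slow++,fast++

slow=1, fast=3, a=[8, 0, 0, 7, 0, 0, 5, 0]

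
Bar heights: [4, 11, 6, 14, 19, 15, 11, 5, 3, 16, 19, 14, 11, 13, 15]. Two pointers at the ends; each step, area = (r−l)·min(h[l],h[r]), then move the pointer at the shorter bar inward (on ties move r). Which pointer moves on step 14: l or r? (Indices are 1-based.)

[1,15] min(4,15)*14=56 best=56 * → l++
[2,15] min(11,15)*13=143 best=143 * → l++
[3,15] min(6,15)*12=72 best=143 → l++
[4,15] min(14,15)*11=154 best=154 * → l++
[5,15] min(19,15)*10=150 best=154 → r--
[5,14] min(19,13)*9=117 best=154 → r--
[5,13] min(19,11)*8=88 best=154 → r--
[5,12] min(19,14)*7=98 best=154 → r--
[5,11] min(19,19)*6=114 best=154 → r--
[5,10] min(19,16)*5=80 best=154 → r--
[5,9] min(19,3)*4=12 best=154 → r--
[5,8] min(19,5)*3=15 best=154 → r--
[5,7] min(19,11)*2=22 best=154 → r--
[5,6] min(19,15)*1=15 best=154 → r--

r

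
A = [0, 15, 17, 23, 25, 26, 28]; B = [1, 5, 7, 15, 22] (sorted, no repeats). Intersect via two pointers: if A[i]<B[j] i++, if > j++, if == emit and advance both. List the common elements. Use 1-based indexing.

intersection = [15]

i=1 j=1: 0<1, i++
i=2 j=1: 15>1, j++
i=2 j=2: 15>5, j++
i=2 j=3: 15>7, j++
i=2 j=4: 15==15 emit, i++,j++
i=3 j=5: 17<22, i++
i=4 j=5: 23>22, j++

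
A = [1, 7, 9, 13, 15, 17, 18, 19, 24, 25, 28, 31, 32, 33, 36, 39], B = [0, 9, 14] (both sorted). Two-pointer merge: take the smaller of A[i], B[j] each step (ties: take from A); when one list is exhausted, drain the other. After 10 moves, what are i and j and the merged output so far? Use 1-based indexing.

[i=1,j=1] A[i]=1>B[j]=0 take 0 → j++
[i=1,j=2] A[i]=1<=B[j]=9 take 1 → i++
[i=2,j=2] A[i]=7<=B[j]=9 take 7 → i++
[i=3,j=2] A[i]=9<=B[j]=9 take 9 → i++
[i=4,j=2] A[i]=13>B[j]=9 take 9 → j++
[i=4,j=3] A[i]=13<=B[j]=14 take 13 → i++
[i=5,j=3] A[i]=15>B[j]=14 take 14 → j++
[i=5,j=4] B done, take A[i]=15 → i++
[i=6,j=4] B done, take A[i]=17 → i++
[i=7,j=4] B done, take A[i]=18 → i++

i=8, j=4, merged so far=[0, 1, 7, 9, 9, 13, 14, 15, 17, 18]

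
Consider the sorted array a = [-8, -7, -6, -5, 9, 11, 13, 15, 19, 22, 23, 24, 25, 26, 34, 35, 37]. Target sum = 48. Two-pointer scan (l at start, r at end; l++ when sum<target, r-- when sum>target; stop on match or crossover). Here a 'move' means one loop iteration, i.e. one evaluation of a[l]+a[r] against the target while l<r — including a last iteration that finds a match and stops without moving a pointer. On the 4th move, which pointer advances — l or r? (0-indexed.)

[0,16] -8+37=29 <48 → l++
[1,16] -7+37=30 <48 → l++
[2,16] -6+37=31 <48 → l++
[3,16] -5+37=32 <48 → l++

l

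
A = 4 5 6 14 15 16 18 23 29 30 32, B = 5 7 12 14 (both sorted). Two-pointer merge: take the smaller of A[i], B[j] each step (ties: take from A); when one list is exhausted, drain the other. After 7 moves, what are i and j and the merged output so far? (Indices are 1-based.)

[i=1,j=1] A[i]=4<=B[j]=5 take 4 → i++
[i=2,j=1] A[i]=5<=B[j]=5 take 5 → i++
[i=3,j=1] A[i]=6>B[j]=5 take 5 → j++
[i=3,j=2] A[i]=6<=B[j]=7 take 6 → i++
[i=4,j=2] A[i]=14>B[j]=7 take 7 → j++
[i=4,j=3] A[i]=14>B[j]=12 take 12 → j++
[i=4,j=4] A[i]=14<=B[j]=14 take 14 → i++

i=5, j=4, merged so far=[4, 5, 5, 6, 7, 12, 14]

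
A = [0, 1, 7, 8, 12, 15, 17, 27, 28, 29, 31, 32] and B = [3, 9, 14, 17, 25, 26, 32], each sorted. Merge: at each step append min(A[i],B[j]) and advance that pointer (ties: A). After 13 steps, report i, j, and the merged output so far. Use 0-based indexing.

[i=0,j=0] A[i]=0<=B[j]=3 take 0 → i++
[i=1,j=0] A[i]=1<=B[j]=3 take 1 → i++
[i=2,j=0] A[i]=7>B[j]=3 take 3 → j++
[i=2,j=1] A[i]=7<=B[j]=9 take 7 → i++
[i=3,j=1] A[i]=8<=B[j]=9 take 8 → i++
[i=4,j=1] A[i]=12>B[j]=9 take 9 → j++
[i=4,j=2] A[i]=12<=B[j]=14 take 12 → i++
[i=5,j=2] A[i]=15>B[j]=14 take 14 → j++
[i=5,j=3] A[i]=15<=B[j]=17 take 15 → i++
[i=6,j=3] A[i]=17<=B[j]=17 take 17 → i++
[i=7,j=3] A[i]=27>B[j]=17 take 17 → j++
[i=7,j=4] A[i]=27>B[j]=25 take 25 → j++
[i=7,j=5] A[i]=27>B[j]=26 take 26 → j++

i=7, j=6, merged so far=[0, 1, 3, 7, 8, 9, 12, 14, 15, 17, 17, 25, 26]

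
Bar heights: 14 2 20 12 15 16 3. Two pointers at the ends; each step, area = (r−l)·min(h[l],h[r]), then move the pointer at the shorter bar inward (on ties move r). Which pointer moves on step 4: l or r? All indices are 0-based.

l=0 r=6: min(14,3)*6=18 best=18 *, r--
l=0 r=5: min(14,16)*5=70 best=70 *, l++
l=1 r=5: min(2,16)*4=8 best=70, l++
l=2 r=5: min(20,16)*3=48 best=70, r--

r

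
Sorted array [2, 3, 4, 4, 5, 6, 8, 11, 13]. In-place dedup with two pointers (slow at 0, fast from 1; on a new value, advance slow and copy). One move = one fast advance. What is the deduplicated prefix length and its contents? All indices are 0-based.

length 8; prefix = [2, 3, 4, 5, 6, 8, 11, 13]

slow=0 fast=1: a[fast]=3≠a[slow]=2 write a[1]=3, slow++,fast++
slow=1 fast=2: a[fast]=4≠a[slow]=3 write a[2]=4, slow++,fast++
slow=2 fast=3: a[fast]=4=a[slow] dup, fast++
slow=2 fast=4: a[fast]=5≠a[slow]=4 write a[3]=5, slow++,fast++
slow=3 fast=5: a[fast]=6≠a[slow]=5 write a[4]=6, slow++,fast++
slow=4 fast=6: a[fast]=8≠a[slow]=6 write a[5]=8, slow++,fast++
slow=5 fast=7: a[fast]=11≠a[slow]=8 write a[6]=11, slow++,fast++
slow=6 fast=8: a[fast]=13≠a[slow]=11 write a[7]=13, slow++,fast++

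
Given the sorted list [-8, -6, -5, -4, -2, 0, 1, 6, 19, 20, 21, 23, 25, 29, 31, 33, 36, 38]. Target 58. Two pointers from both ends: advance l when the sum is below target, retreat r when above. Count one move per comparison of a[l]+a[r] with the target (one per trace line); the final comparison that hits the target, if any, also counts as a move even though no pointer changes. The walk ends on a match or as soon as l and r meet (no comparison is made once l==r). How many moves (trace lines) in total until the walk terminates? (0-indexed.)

l=0 r=17: -8+38=30 <58, l++
l=1 r=17: -6+38=32 <58, l++
l=2 r=17: -5+38=33 <58, l++
l=3 r=17: -4+38=34 <58, l++
l=4 r=17: -2+38=36 <58, l++
l=5 r=17: 0+38=38 <58, l++
l=6 r=17: 1+38=39 <58, l++
l=7 r=17: 6+38=44 <58, l++
l=8 r=17: 19+38=57 <58, l++
l=9 r=17: 20+38=58, found

10 moves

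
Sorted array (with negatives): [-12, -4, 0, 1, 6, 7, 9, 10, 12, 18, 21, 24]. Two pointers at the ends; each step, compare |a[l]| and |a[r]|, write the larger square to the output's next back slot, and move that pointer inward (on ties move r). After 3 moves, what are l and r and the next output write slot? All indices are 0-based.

l=0, r=8, next write slot=8

[0,11] |-12|<=|24| out[11]=576 → r--
[0,10] |-12|<=|21| out[10]=441 → r--
[0,9] |-12|<=|18| out[9]=324 → r--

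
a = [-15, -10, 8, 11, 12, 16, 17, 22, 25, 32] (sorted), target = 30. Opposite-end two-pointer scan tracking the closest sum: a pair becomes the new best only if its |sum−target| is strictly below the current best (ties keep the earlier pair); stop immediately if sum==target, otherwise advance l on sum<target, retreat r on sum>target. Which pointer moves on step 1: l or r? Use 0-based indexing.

l

[0,9] -15+32=17 d=13 * → l++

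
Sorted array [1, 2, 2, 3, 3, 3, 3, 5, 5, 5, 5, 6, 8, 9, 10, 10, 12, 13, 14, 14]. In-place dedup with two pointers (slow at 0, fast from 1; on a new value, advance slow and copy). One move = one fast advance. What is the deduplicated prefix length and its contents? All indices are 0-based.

length 11; prefix = [1, 2, 3, 5, 6, 8, 9, 10, 12, 13, 14]

(s=0,f=1) a[fast]=2≠a[slow]=1 write a[1]=2 → slow++,fast++
(s=1,f=2) a[fast]=2=a[slow] dup → fast++
(s=1,f=3) a[fast]=3≠a[slow]=2 write a[2]=3 → slow++,fast++
(s=2,f=4) a[fast]=3=a[slow] dup → fast++
(s=2,f=5) a[fast]=3=a[slow] dup → fast++
(s=2,f=6) a[fast]=3=a[slow] dup → fast++
(s=2,f=7) a[fast]=5≠a[slow]=3 write a[3]=5 → slow++,fast++
(s=3,f=8) a[fast]=5=a[slow] dup → fast++
(s=3,f=9) a[fast]=5=a[slow] dup → fast++
(s=3,f=10) a[fast]=5=a[slow] dup → fast++
(s=3,f=11) a[fast]=6≠a[slow]=5 write a[4]=6 → slow++,fast++
(s=4,f=12) a[fast]=8≠a[slow]=6 write a[5]=8 → slow++,fast++
(s=5,f=13) a[fast]=9≠a[slow]=8 write a[6]=9 → slow++,fast++
(s=6,f=14) a[fast]=10≠a[slow]=9 write a[7]=10 → slow++,fast++
(s=7,f=15) a[fast]=10=a[slow] dup → fast++
(s=7,f=16) a[fast]=12≠a[slow]=10 write a[8]=12 → slow++,fast++
(s=8,f=17) a[fast]=13≠a[slow]=12 write a[9]=13 → slow++,fast++
(s=9,f=18) a[fast]=14≠a[slow]=13 write a[10]=14 → slow++,fast++
(s=10,f=19) a[fast]=14=a[slow] dup → fast++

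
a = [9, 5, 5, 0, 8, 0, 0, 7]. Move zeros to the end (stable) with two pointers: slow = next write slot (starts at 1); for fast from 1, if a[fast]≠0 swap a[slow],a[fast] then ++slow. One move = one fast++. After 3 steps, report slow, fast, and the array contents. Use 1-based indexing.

(s=1,f=1) a[fast]=9≠0 swap→a[1]=9 → slow++,fast++
(s=2,f=2) a[fast]=5≠0 swap→a[2]=5 → slow++,fast++
(s=3,f=3) a[fast]=5≠0 swap→a[3]=5 → slow++,fast++

slow=4, fast=4, a=[9, 5, 5, 0, 8, 0, 0, 7]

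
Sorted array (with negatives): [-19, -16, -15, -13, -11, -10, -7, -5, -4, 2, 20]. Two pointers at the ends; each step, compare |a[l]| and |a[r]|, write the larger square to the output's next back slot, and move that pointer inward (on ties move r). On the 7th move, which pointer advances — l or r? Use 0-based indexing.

l=0 r=10: |-19|<=|20| out[10]=400, r--
l=0 r=9: |-19|>|2| out[9]=361, l++
l=1 r=9: |-16|>|2| out[8]=256, l++
l=2 r=9: |-15|>|2| out[7]=225, l++
l=3 r=9: |-13|>|2| out[6]=169, l++
l=4 r=9: |-11|>|2| out[5]=121, l++
l=5 r=9: |-10|>|2| out[4]=100, l++

l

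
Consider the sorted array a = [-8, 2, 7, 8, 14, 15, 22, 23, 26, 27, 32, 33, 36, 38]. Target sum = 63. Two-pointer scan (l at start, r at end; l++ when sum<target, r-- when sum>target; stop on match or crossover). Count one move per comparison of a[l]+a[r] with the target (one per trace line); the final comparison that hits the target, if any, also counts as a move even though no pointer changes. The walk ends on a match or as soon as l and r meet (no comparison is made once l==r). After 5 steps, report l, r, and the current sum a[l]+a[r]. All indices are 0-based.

[0,13] -8+38=30 <63 → l++
[1,13] 2+38=40 <63 → l++
[2,13] 7+38=45 <63 → l++
[3,13] 8+38=46 <63 → l++
[4,13] 14+38=52 <63 → l++

l=5, r=13, sum=53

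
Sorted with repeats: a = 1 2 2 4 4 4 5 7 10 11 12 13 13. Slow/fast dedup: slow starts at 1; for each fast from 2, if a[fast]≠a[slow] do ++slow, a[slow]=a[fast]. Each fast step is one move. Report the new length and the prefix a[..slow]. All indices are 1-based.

(s=1,f=2) a[fast]=2≠a[slow]=1 write a[2]=2 → slow++,fast++
(s=2,f=3) a[fast]=2=a[slow] dup → fast++
(s=2,f=4) a[fast]=4≠a[slow]=2 write a[3]=4 → slow++,fast++
(s=3,f=5) a[fast]=4=a[slow] dup → fast++
(s=3,f=6) a[fast]=4=a[slow] dup → fast++
(s=3,f=7) a[fast]=5≠a[slow]=4 write a[4]=5 → slow++,fast++
(s=4,f=8) a[fast]=7≠a[slow]=5 write a[5]=7 → slow++,fast++
(s=5,f=9) a[fast]=10≠a[slow]=7 write a[6]=10 → slow++,fast++
(s=6,f=10) a[fast]=11≠a[slow]=10 write a[7]=11 → slow++,fast++
(s=7,f=11) a[fast]=12≠a[slow]=11 write a[8]=12 → slow++,fast++
(s=8,f=12) a[fast]=13≠a[slow]=12 write a[9]=13 → slow++,fast++
(s=9,f=13) a[fast]=13=a[slow] dup → fast++

length 9; prefix = [1, 2, 4, 5, 7, 10, 11, 12, 13]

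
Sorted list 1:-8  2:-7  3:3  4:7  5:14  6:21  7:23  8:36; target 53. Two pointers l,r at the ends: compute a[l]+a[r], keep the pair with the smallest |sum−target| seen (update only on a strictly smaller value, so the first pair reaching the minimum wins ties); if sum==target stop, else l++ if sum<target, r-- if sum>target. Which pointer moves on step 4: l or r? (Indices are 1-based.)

l

l=1 r=8: -8+36=28 d=25 *, l++
l=2 r=8: -7+36=29 d=24 *, l++
l=3 r=8: 3+36=39 d=14 *, l++
l=4 r=8: 7+36=43 d=10 *, l++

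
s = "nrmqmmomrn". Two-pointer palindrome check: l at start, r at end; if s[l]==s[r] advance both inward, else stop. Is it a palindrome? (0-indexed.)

l=0 r=9: 'n'=='n', l++,r--
l=1 r=8: 'r'=='r', l++,r--
l=2 r=7: 'm'=='m', l++,r--
l=3 r=6: 'q'!='o', stop

not a palindrome (mismatch at 3,6)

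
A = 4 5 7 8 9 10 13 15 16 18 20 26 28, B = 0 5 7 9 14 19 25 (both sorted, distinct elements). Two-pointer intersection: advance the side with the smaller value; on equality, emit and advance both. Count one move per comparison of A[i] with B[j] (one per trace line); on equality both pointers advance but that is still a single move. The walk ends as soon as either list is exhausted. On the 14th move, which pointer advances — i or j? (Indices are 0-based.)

i=0 j=0: 4>0, j++
i=0 j=1: 4<5, i++
i=1 j=1: 5==5 emit, i++,j++
i=2 j=2: 7==7 emit, i++,j++
i=3 j=3: 8<9, i++
i=4 j=3: 9==9 emit, i++,j++
i=5 j=4: 10<14, i++
i=6 j=4: 13<14, i++
i=7 j=4: 15>14, j++
i=7 j=5: 15<19, i++
i=8 j=5: 16<19, i++
i=9 j=5: 18<19, i++
i=10 j=5: 20>19, j++
i=10 j=6: 20<25, i++

i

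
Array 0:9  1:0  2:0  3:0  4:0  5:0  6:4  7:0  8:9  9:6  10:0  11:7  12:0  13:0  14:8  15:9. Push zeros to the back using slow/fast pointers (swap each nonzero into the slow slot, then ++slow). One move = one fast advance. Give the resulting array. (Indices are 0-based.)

[9, 4, 9, 6, 7, 8, 9, 0, 0, 0, 0, 0, 0, 0, 0, 0]

slow=0 fast=0: a[fast]=9≠0 swap→a[0]=9, slow++,fast++
slow=1 fast=1: a[fast]=0, fast++
slow=1 fast=2: a[fast]=0, fast++
slow=1 fast=3: a[fast]=0, fast++
slow=1 fast=4: a[fast]=0, fast++
slow=1 fast=5: a[fast]=0, fast++
slow=1 fast=6: a[fast]=4≠0 swap→a[1]=4, slow++,fast++
slow=2 fast=7: a[fast]=0, fast++
slow=2 fast=8: a[fast]=9≠0 swap→a[2]=9, slow++,fast++
slow=3 fast=9: a[fast]=6≠0 swap→a[3]=6, slow++,fast++
slow=4 fast=10: a[fast]=0, fast++
slow=4 fast=11: a[fast]=7≠0 swap→a[4]=7, slow++,fast++
slow=5 fast=12: a[fast]=0, fast++
slow=5 fast=13: a[fast]=0, fast++
slow=5 fast=14: a[fast]=8≠0 swap→a[5]=8, slow++,fast++
slow=6 fast=15: a[fast]=9≠0 swap→a[6]=9, slow++,fast++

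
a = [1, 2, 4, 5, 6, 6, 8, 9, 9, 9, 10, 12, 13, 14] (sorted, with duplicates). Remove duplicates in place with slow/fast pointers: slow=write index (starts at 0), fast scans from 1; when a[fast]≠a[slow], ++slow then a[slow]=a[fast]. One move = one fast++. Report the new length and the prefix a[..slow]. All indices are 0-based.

slow=0 fast=1: a[fast]=2≠a[slow]=1 write a[1]=2, slow++,fast++
slow=1 fast=2: a[fast]=4≠a[slow]=2 write a[2]=4, slow++,fast++
slow=2 fast=3: a[fast]=5≠a[slow]=4 write a[3]=5, slow++,fast++
slow=3 fast=4: a[fast]=6≠a[slow]=5 write a[4]=6, slow++,fast++
slow=4 fast=5: a[fast]=6=a[slow] dup, fast++
slow=4 fast=6: a[fast]=8≠a[slow]=6 write a[5]=8, slow++,fast++
slow=5 fast=7: a[fast]=9≠a[slow]=8 write a[6]=9, slow++,fast++
slow=6 fast=8: a[fast]=9=a[slow] dup, fast++
slow=6 fast=9: a[fast]=9=a[slow] dup, fast++
slow=6 fast=10: a[fast]=10≠a[slow]=9 write a[7]=10, slow++,fast++
slow=7 fast=11: a[fast]=12≠a[slow]=10 write a[8]=12, slow++,fast++
slow=8 fast=12: a[fast]=13≠a[slow]=12 write a[9]=13, slow++,fast++
slow=9 fast=13: a[fast]=14≠a[slow]=13 write a[10]=14, slow++,fast++

length 11; prefix = [1, 2, 4, 5, 6, 8, 9, 10, 12, 13, 14]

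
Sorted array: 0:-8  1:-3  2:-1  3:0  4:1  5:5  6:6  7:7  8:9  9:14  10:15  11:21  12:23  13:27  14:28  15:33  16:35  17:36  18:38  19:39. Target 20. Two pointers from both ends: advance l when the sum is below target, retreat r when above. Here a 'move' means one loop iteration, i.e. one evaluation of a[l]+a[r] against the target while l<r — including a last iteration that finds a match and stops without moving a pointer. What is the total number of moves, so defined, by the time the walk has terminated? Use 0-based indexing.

[0,19] -8+39=31 >20 → r--
[0,18] -8+38=30 >20 → r--
[0,17] -8+36=28 >20 → r--
[0,16] -8+35=27 >20 → r--
[0,15] -8+33=25 >20 → r--
[0,14] -8+28=20 → found

6 moves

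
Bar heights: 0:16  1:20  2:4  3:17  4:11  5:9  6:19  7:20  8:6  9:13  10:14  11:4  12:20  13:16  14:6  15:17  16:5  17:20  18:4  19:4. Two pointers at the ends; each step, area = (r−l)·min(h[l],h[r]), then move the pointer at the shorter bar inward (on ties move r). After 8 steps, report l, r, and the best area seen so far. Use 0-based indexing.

[0,19] min(16,4)*19=76 best=76 * → r--
[0,18] min(16,4)*18=72 best=76 → r--
[0,17] min(16,20)*17=272 best=272 * → l++
[1,17] min(20,20)*16=320 best=320 * → r--
[1,16] min(20,5)*15=75 best=320 → r--
[1,15] min(20,17)*14=238 best=320 → r--
[1,14] min(20,6)*13=78 best=320 → r--
[1,13] min(20,16)*12=192 best=320 → r--

l=1, r=12, best area=320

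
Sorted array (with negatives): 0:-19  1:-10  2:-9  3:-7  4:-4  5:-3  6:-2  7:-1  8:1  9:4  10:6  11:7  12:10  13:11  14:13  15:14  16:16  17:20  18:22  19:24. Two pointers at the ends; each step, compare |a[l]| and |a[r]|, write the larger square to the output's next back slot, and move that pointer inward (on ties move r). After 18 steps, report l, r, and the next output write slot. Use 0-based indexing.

l=7, r=8, next write slot=1

[0,19] |-19|<=|24| out[19]=576 → r--
[0,18] |-19|<=|22| out[18]=484 → r--
[0,17] |-19|<=|20| out[17]=400 → r--
[0,16] |-19|>|16| out[16]=361 → l++
[1,16] |-10|<=|16| out[15]=256 → r--
[1,15] |-10|<=|14| out[14]=196 → r--
[1,14] |-10|<=|13| out[13]=169 → r--
[1,13] |-10|<=|11| out[12]=121 → r--
[1,12] |-10|<=|10| out[11]=100 → r--
[1,11] |-10|>|7| out[10]=100 → l++
[2,11] |-9|>|7| out[9]=81 → l++
[3,11] |-7|<=|7| out[8]=49 → r--
[3,10] |-7|>|6| out[7]=49 → l++
[4,10] |-4|<=|6| out[6]=36 → r--
[4,9] |-4|<=|4| out[5]=16 → r--
[4,8] |-4|>|1| out[4]=16 → l++
[5,8] |-3|>|1| out[3]=9 → l++
[6,8] |-2|>|1| out[2]=4 → l++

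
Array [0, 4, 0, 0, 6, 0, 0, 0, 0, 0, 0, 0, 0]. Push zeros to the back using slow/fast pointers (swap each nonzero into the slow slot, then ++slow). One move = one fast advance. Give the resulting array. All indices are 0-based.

slow=0 fast=0: a[fast]=0, fast++
slow=0 fast=1: a[fast]=4≠0 swap→a[0]=4, slow++,fast++
slow=1 fast=2: a[fast]=0, fast++
slow=1 fast=3: a[fast]=0, fast++
slow=1 fast=4: a[fast]=6≠0 swap→a[1]=6, slow++,fast++
slow=2 fast=5: a[fast]=0, fast++
slow=2 fast=6: a[fast]=0, fast++
slow=2 fast=7: a[fast]=0, fast++
slow=2 fast=8: a[fast]=0, fast++
slow=2 fast=9: a[fast]=0, fast++
slow=2 fast=10: a[fast]=0, fast++
slow=2 fast=11: a[fast]=0, fast++
slow=2 fast=12: a[fast]=0, fast++

[4, 6, 0, 0, 0, 0, 0, 0, 0, 0, 0, 0, 0]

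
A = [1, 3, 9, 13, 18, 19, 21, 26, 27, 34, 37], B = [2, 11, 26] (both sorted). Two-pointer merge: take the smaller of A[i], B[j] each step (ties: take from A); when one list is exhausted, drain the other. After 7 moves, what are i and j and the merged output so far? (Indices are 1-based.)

i=1 j=1: A[i]=1<=B[j]=2 take 1, i++
i=2 j=1: A[i]=3>B[j]=2 take 2, j++
i=2 j=2: A[i]=3<=B[j]=11 take 3, i++
i=3 j=2: A[i]=9<=B[j]=11 take 9, i++
i=4 j=2: A[i]=13>B[j]=11 take 11, j++
i=4 j=3: A[i]=13<=B[j]=26 take 13, i++
i=5 j=3: A[i]=18<=B[j]=26 take 18, i++

i=6, j=3, merged so far=[1, 2, 3, 9, 11, 13, 18]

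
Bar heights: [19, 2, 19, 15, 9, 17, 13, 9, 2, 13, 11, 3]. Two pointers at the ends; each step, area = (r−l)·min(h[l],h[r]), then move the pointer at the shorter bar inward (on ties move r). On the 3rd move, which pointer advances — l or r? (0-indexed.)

r

l=0 r=11: min(19,3)*11=33 best=33 *, r--
l=0 r=10: min(19,11)*10=110 best=110 *, r--
l=0 r=9: min(19,13)*9=117 best=117 *, r--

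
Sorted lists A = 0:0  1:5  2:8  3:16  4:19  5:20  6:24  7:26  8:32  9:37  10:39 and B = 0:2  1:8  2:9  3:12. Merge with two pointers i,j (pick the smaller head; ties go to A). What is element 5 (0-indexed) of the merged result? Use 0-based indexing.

i=0 j=0: A[i]=0<=B[j]=2 take 0, i++
i=1 j=0: A[i]=5>B[j]=2 take 2, j++
i=1 j=1: A[i]=5<=B[j]=8 take 5, i++
i=2 j=1: A[i]=8<=B[j]=8 take 8, i++
i=3 j=1: A[i]=16>B[j]=8 take 8, j++
i=3 j=2: A[i]=16>B[j]=9 take 9, j++
i=3 j=3: A[i]=16>B[j]=12 take 12, j++
i=3 j=4: B done, take A[i]=16, i++
i=4 j=4: B done, take A[i]=19, i++
i=5 j=4: B done, take A[i]=20, i++
i=6 j=4: B done, take A[i]=24, i++
i=7 j=4: B done, take A[i]=26, i++
i=8 j=4: B done, take A[i]=32, i++
i=9 j=4: B done, take A[i]=37, i++
i=10 j=4: B done, take A[i]=39, i++

merged[5] = 9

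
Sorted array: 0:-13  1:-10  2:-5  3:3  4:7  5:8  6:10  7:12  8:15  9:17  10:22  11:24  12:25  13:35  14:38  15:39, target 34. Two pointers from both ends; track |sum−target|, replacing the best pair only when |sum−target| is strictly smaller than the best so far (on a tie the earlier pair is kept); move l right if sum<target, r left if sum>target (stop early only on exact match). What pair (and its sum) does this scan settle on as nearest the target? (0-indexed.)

pair (-5, 39) with sum 34 (|Δ|=0)

l=0 r=15: -13+39=26 d=8 *, l++
l=1 r=15: -10+39=29 d=5 *, l++
l=2 r=15: -5+39=34 d=0 *, stop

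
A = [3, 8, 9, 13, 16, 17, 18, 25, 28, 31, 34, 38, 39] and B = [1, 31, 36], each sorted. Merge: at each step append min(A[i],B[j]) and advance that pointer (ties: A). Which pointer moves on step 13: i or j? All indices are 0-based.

i

[i=0,j=0] A[i]=3>B[j]=1 take 1 → j++
[i=0,j=1] A[i]=3<=B[j]=31 take 3 → i++
[i=1,j=1] A[i]=8<=B[j]=31 take 8 → i++
[i=2,j=1] A[i]=9<=B[j]=31 take 9 → i++
[i=3,j=1] A[i]=13<=B[j]=31 take 13 → i++
[i=4,j=1] A[i]=16<=B[j]=31 take 16 → i++
[i=5,j=1] A[i]=17<=B[j]=31 take 17 → i++
[i=6,j=1] A[i]=18<=B[j]=31 take 18 → i++
[i=7,j=1] A[i]=25<=B[j]=31 take 25 → i++
[i=8,j=1] A[i]=28<=B[j]=31 take 28 → i++
[i=9,j=1] A[i]=31<=B[j]=31 take 31 → i++
[i=10,j=1] A[i]=34>B[j]=31 take 31 → j++
[i=10,j=2] A[i]=34<=B[j]=36 take 34 → i++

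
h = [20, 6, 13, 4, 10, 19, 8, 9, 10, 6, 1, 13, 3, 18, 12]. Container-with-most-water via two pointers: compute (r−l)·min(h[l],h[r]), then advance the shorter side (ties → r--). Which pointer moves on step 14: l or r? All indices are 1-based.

[1,15] min(20,12)*14=168 best=168 * → r--
[1,14] min(20,18)*13=234 best=234 * → r--
[1,13] min(20,3)*12=36 best=234 → r--
[1,12] min(20,13)*11=143 best=234 → r--
[1,11] min(20,1)*10=10 best=234 → r--
[1,10] min(20,6)*9=54 best=234 → r--
[1,9] min(20,10)*8=80 best=234 → r--
[1,8] min(20,9)*7=63 best=234 → r--
[1,7] min(20,8)*6=48 best=234 → r--
[1,6] min(20,19)*5=95 best=234 → r--
[1,5] min(20,10)*4=40 best=234 → r--
[1,4] min(20,4)*3=12 best=234 → r--
[1,3] min(20,13)*2=26 best=234 → r--
[1,2] min(20,6)*1=6 best=234 → r--

r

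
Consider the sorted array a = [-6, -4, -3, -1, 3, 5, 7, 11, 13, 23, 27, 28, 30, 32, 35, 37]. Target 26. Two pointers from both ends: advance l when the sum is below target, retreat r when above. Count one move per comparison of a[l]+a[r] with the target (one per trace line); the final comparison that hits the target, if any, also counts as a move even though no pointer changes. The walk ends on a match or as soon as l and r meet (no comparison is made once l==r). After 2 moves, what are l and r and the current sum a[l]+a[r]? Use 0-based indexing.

l=0, r=13, sum=26

[0,15] -6+37=31 >26 → r--
[0,14] -6+35=29 >26 → r--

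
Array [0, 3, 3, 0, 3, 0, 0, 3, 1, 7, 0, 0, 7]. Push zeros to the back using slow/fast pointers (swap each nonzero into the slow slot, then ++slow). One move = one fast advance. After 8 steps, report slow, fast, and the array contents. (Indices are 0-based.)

(s=0,f=0) a[fast]=0 → fast++
(s=0,f=1) a[fast]=3≠0 swap→a[0]=3 → slow++,fast++
(s=1,f=2) a[fast]=3≠0 swap→a[1]=3 → slow++,fast++
(s=2,f=3) a[fast]=0 → fast++
(s=2,f=4) a[fast]=3≠0 swap→a[2]=3 → slow++,fast++
(s=3,f=5) a[fast]=0 → fast++
(s=3,f=6) a[fast]=0 → fast++
(s=3,f=7) a[fast]=3≠0 swap→a[3]=3 → slow++,fast++

slow=4, fast=8, a=[3, 3, 3, 3, 0, 0, 0, 0, 1, 7, 0, 0, 7]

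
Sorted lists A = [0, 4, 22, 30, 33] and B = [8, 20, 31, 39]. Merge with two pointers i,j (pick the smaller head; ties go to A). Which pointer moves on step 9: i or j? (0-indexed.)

i=0 j=0: A[i]=0<=B[j]=8 take 0, i++
i=1 j=0: A[i]=4<=B[j]=8 take 4, i++
i=2 j=0: A[i]=22>B[j]=8 take 8, j++
i=2 j=1: A[i]=22>B[j]=20 take 20, j++
i=2 j=2: A[i]=22<=B[j]=31 take 22, i++
i=3 j=2: A[i]=30<=B[j]=31 take 30, i++
i=4 j=2: A[i]=33>B[j]=31 take 31, j++
i=4 j=3: A[i]=33<=B[j]=39 take 33, i++
i=5 j=3: A done, take B[j]=39, j++

j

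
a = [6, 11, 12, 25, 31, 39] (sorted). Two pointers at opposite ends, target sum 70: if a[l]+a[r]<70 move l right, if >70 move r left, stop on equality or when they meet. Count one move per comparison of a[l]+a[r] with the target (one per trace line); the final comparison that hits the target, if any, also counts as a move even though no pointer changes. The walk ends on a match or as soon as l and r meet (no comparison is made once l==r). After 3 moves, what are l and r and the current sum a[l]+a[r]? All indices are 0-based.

l=3, r=5, sum=64

l=0 r=5: 6+39=45 <70, l++
l=1 r=5: 11+39=50 <70, l++
l=2 r=5: 12+39=51 <70, l++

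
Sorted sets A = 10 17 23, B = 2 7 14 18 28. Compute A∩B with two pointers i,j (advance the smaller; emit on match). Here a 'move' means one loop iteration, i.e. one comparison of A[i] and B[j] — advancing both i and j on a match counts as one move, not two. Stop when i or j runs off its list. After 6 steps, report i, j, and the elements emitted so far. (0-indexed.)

i=2, j=4, emitted=[]

i=0 j=0: 10>2, j++
i=0 j=1: 10>7, j++
i=0 j=2: 10<14, i++
i=1 j=2: 17>14, j++
i=1 j=3: 17<18, i++
i=2 j=3: 23>18, j++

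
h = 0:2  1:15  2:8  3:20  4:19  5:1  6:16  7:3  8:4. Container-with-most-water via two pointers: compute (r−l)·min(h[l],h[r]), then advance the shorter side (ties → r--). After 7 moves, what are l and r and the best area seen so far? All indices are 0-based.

l=3, r=4, best area=75

l=0 r=8: min(2,4)*8=16 best=16 *, l++
l=1 r=8: min(15,4)*7=28 best=28 *, r--
l=1 r=7: min(15,3)*6=18 best=28, r--
l=1 r=6: min(15,16)*5=75 best=75 *, l++
l=2 r=6: min(8,16)*4=32 best=75, l++
l=3 r=6: min(20,16)*3=48 best=75, r--
l=3 r=5: min(20,1)*2=2 best=75, r--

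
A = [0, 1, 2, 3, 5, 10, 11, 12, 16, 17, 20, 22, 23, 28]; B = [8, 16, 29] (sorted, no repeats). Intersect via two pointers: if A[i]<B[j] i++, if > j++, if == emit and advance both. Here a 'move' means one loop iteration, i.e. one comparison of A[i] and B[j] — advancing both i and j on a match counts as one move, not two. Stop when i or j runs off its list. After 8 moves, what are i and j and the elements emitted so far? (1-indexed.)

i=1 j=1: 0<8, i++
i=2 j=1: 1<8, i++
i=3 j=1: 2<8, i++
i=4 j=1: 3<8, i++
i=5 j=1: 5<8, i++
i=6 j=1: 10>8, j++
i=6 j=2: 10<16, i++
i=7 j=2: 11<16, i++

i=8, j=2, emitted=[]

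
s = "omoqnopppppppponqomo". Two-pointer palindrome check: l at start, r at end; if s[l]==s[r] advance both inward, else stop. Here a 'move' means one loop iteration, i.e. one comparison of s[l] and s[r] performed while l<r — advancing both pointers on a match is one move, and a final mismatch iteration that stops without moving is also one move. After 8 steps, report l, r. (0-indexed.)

l=8, r=11

l=0 r=19: 'o'=='o', l++,r--
l=1 r=18: 'm'=='m', l++,r--
l=2 r=17: 'o'=='o', l++,r--
l=3 r=16: 'q'=='q', l++,r--
l=4 r=15: 'n'=='n', l++,r--
l=5 r=14: 'o'=='o', l++,r--
l=6 r=13: 'p'=='p', l++,r--
l=7 r=12: 'p'=='p', l++,r--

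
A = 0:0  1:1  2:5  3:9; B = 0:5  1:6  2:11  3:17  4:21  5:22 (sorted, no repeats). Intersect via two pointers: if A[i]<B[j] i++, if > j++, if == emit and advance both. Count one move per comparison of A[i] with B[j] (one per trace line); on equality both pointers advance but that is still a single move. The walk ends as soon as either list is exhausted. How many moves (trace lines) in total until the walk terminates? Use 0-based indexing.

[i=0,j=0] 0<5 → i++
[i=1,j=0] 1<5 → i++
[i=2,j=0] 5==5 emit → i++,j++
[i=3,j=1] 9>6 → j++
[i=3,j=2] 9<11 → i++

5 moves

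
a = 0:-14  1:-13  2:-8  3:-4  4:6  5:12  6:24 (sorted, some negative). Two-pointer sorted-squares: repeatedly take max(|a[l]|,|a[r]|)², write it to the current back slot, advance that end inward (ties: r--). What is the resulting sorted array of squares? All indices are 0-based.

[16, 36, 64, 144, 169, 196, 576]

l=0 r=6: |-14|<=|24| out[6]=576, r--
l=0 r=5: |-14|>|12| out[5]=196, l++
l=1 r=5: |-13|>|12| out[4]=169, l++
l=2 r=5: |-8|<=|12| out[3]=144, r--
l=2 r=4: |-8|>|6| out[2]=64, l++
l=3 r=4: |-4|<=|6| out[1]=36, r--
l=3 r=3: |-4|<=|-4| out[0]=16, r--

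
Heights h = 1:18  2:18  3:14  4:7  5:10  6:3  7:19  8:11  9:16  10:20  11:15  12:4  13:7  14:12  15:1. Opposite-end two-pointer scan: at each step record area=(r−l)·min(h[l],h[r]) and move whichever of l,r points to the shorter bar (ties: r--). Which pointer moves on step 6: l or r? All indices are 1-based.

[1,15] min(18,1)*14=14 best=14 * → r--
[1,14] min(18,12)*13=156 best=156 * → r--
[1,13] min(18,7)*12=84 best=156 → r--
[1,12] min(18,4)*11=44 best=156 → r--
[1,11] min(18,15)*10=150 best=156 → r--
[1,10] min(18,20)*9=162 best=162 * → l++

l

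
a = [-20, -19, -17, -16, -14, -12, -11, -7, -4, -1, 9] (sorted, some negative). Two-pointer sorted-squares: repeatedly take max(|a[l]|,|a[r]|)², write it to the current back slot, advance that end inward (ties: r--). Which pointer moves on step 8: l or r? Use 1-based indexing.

r

[1,11] |-20|>|9| out[11]=400 → l++
[2,11] |-19|>|9| out[10]=361 → l++
[3,11] |-17|>|9| out[9]=289 → l++
[4,11] |-16|>|9| out[8]=256 → l++
[5,11] |-14|>|9| out[7]=196 → l++
[6,11] |-12|>|9| out[6]=144 → l++
[7,11] |-11|>|9| out[5]=121 → l++
[8,11] |-7|<=|9| out[4]=81 → r--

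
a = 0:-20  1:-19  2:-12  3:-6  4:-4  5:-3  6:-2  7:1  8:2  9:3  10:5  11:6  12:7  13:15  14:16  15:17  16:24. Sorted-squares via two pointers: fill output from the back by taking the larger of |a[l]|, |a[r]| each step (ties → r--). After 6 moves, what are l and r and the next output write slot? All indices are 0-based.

[0,16] |-20|<=|24| out[16]=576 → r--
[0,15] |-20|>|17| out[15]=400 → l++
[1,15] |-19|>|17| out[14]=361 → l++
[2,15] |-12|<=|17| out[13]=289 → r--
[2,14] |-12|<=|16| out[12]=256 → r--
[2,13] |-12|<=|15| out[11]=225 → r--

l=2, r=12, next write slot=10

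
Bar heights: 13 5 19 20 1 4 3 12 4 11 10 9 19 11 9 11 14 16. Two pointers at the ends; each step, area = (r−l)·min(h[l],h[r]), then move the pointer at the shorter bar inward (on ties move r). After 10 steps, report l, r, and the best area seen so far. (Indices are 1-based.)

l=3, r=10, best area=240

l=1 r=18: min(13,16)*17=221 best=221 *, l++
l=2 r=18: min(5,16)*16=80 best=221, l++
l=3 r=18: min(19,16)*15=240 best=240 *, r--
l=3 r=17: min(19,14)*14=196 best=240, r--
l=3 r=16: min(19,11)*13=143 best=240, r--
l=3 r=15: min(19,9)*12=108 best=240, r--
l=3 r=14: min(19,11)*11=121 best=240, r--
l=3 r=13: min(19,19)*10=190 best=240, r--
l=3 r=12: min(19,9)*9=81 best=240, r--
l=3 r=11: min(19,10)*8=80 best=240, r--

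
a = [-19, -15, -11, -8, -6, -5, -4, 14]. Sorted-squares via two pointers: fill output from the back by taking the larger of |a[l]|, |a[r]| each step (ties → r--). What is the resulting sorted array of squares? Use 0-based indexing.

[0,7] |-19|>|14| out[7]=361 → l++
[1,7] |-15|>|14| out[6]=225 → l++
[2,7] |-11|<=|14| out[5]=196 → r--
[2,6] |-11|>|-4| out[4]=121 → l++
[3,6] |-8|>|-4| out[3]=64 → l++
[4,6] |-6|>|-4| out[2]=36 → l++
[5,6] |-5|>|-4| out[1]=25 → l++
[6,6] |-4|<=|-4| out[0]=16 → r--

[16, 25, 36, 64, 121, 196, 225, 361]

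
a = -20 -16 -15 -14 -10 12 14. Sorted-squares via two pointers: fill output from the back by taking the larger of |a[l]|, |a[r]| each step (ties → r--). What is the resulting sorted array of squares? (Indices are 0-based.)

[0,6] |-20|>|14| out[6]=400 → l++
[1,6] |-16|>|14| out[5]=256 → l++
[2,6] |-15|>|14| out[4]=225 → l++
[3,6] |-14|<=|14| out[3]=196 → r--
[3,5] |-14|>|12| out[2]=196 → l++
[4,5] |-10|<=|12| out[1]=144 → r--
[4,4] |-10|<=|-10| out[0]=100 → r--

[100, 144, 196, 196, 225, 256, 400]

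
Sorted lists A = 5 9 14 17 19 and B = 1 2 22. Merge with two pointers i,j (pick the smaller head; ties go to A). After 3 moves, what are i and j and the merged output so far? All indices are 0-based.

[i=0,j=0] A[i]=5>B[j]=1 take 1 → j++
[i=0,j=1] A[i]=5>B[j]=2 take 2 → j++
[i=0,j=2] A[i]=5<=B[j]=22 take 5 → i++

i=1, j=2, merged so far=[1, 2, 5]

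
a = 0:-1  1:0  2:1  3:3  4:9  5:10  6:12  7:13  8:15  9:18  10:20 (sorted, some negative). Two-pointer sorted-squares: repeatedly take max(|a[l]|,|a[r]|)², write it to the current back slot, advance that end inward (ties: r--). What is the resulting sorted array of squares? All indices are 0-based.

[0, 1, 1, 9, 81, 100, 144, 169, 225, 324, 400]

l=0 r=10: |-1|<=|20| out[10]=400, r--
l=0 r=9: |-1|<=|18| out[9]=324, r--
l=0 r=8: |-1|<=|15| out[8]=225, r--
l=0 r=7: |-1|<=|13| out[7]=169, r--
l=0 r=6: |-1|<=|12| out[6]=144, r--
l=0 r=5: |-1|<=|10| out[5]=100, r--
l=0 r=4: |-1|<=|9| out[4]=81, r--
l=0 r=3: |-1|<=|3| out[3]=9, r--
l=0 r=2: |-1|<=|1| out[2]=1, r--
l=0 r=1: |-1|>|0| out[1]=1, l++
l=1 r=1: |0|<=|0| out[0]=0, r--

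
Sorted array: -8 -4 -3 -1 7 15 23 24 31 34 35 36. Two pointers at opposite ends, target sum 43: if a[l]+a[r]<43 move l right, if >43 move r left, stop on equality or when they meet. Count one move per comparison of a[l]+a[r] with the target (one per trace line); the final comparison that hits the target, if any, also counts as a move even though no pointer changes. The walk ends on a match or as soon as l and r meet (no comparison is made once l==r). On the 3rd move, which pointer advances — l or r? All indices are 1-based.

l

[1,12] -8+36=28 <43 → l++
[2,12] -4+36=32 <43 → l++
[3,12] -3+36=33 <43 → l++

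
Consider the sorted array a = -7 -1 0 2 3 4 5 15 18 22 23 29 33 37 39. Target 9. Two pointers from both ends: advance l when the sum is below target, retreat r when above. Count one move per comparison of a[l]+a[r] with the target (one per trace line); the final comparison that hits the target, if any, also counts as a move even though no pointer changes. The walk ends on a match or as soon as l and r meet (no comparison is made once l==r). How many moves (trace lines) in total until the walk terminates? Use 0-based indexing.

[0,14] -7+39=32 >9 → r--
[0,13] -7+37=30 >9 → r--
[0,12] -7+33=26 >9 → r--
[0,11] -7+29=22 >9 → r--
[0,10] -7+23=16 >9 → r--
[0,9] -7+22=15 >9 → r--
[0,8] -7+18=11 >9 → r--
[0,7] -7+15=8 <9 → l++
[1,7] -1+15=14 >9 → r--
[1,6] -1+5=4 <9 → l++
[2,6] 0+5=5 <9 → l++
[3,6] 2+5=7 <9 → l++
[4,6] 3+5=8 <9 → l++
[5,6] 4+5=9 → found

14 moves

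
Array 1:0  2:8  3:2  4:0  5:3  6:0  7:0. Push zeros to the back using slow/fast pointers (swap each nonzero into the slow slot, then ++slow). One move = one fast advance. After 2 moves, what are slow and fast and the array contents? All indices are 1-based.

slow=2, fast=3, a=[8, 0, 2, 0, 3, 0, 0]

slow=1 fast=1: a[fast]=0, fast++
slow=1 fast=2: a[fast]=8≠0 swap→a[1]=8, slow++,fast++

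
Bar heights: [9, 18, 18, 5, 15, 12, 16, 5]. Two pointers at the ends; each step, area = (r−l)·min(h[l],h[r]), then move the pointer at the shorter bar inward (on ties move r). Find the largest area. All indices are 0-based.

[0,7] min(9,5)*7=35 best=35 * → r--
[0,6] min(9,16)*6=54 best=54 * → l++
[1,6] min(18,16)*5=80 best=80 * → r--
[1,5] min(18,12)*4=48 best=80 → r--
[1,4] min(18,15)*3=45 best=80 → r--
[1,3] min(18,5)*2=10 best=80 → r--
[1,2] min(18,18)*1=18 best=80 → r--

max area = 80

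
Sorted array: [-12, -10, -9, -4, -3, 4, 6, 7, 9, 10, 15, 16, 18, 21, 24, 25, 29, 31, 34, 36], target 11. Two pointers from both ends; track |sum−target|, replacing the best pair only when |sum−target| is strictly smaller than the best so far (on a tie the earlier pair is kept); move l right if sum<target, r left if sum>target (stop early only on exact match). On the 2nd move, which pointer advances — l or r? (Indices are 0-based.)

l=0 r=19: -12+36=24 d=13 *, r--
l=0 r=18: -12+34=22 d=11 *, r--

r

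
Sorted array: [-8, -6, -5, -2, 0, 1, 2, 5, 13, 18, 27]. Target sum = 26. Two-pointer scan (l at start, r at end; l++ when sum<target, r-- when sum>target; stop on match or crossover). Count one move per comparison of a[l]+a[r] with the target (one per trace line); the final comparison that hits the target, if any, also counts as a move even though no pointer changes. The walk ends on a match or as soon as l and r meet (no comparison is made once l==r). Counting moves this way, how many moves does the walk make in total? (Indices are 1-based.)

[1,11] -8+27=19 <26 → l++
[2,11] -6+27=21 <26 → l++
[3,11] -5+27=22 <26 → l++
[4,11] -2+27=25 <26 → l++
[5,11] 0+27=27 >26 → r--
[5,10] 0+18=18 <26 → l++
[6,10] 1+18=19 <26 → l++
[7,10] 2+18=20 <26 → l++
[8,10] 5+18=23 <26 → l++
[9,10] 13+18=31 >26 → r--

10 moves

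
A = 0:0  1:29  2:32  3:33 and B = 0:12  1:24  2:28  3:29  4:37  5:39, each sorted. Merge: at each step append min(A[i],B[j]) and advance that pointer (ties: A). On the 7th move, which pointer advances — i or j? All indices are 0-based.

i

i=0 j=0: A[i]=0<=B[j]=12 take 0, i++
i=1 j=0: A[i]=29>B[j]=12 take 12, j++
i=1 j=1: A[i]=29>B[j]=24 take 24, j++
i=1 j=2: A[i]=29>B[j]=28 take 28, j++
i=1 j=3: A[i]=29<=B[j]=29 take 29, i++
i=2 j=3: A[i]=32>B[j]=29 take 29, j++
i=2 j=4: A[i]=32<=B[j]=37 take 32, i++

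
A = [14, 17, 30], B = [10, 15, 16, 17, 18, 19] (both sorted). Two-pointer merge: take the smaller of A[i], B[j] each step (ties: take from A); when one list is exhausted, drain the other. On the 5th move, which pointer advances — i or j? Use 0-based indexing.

i=0 j=0: A[i]=14>B[j]=10 take 10, j++
i=0 j=1: A[i]=14<=B[j]=15 take 14, i++
i=1 j=1: A[i]=17>B[j]=15 take 15, j++
i=1 j=2: A[i]=17>B[j]=16 take 16, j++
i=1 j=3: A[i]=17<=B[j]=17 take 17, i++

i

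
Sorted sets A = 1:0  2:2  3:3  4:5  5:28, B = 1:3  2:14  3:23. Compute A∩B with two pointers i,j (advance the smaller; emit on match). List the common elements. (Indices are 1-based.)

[i=1,j=1] 0<3 → i++
[i=2,j=1] 2<3 → i++
[i=3,j=1] 3==3 emit → i++,j++
[i=4,j=2] 5<14 → i++
[i=5,j=2] 28>14 → j++
[i=5,j=3] 28>23 → j++

intersection = [3]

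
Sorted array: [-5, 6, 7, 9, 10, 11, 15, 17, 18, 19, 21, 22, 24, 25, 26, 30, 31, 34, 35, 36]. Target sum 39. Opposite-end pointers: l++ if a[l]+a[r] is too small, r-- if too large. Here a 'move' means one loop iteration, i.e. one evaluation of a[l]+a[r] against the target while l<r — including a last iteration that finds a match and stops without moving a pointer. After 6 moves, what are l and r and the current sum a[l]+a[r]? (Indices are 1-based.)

l=4, r=17, sum=40

l=1 r=20: -5+36=31 <39, l++
l=2 r=20: 6+36=42 >39, r--
l=2 r=19: 6+35=41 >39, r--
l=2 r=18: 6+34=40 >39, r--
l=2 r=17: 6+31=37 <39, l++
l=3 r=17: 7+31=38 <39, l++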